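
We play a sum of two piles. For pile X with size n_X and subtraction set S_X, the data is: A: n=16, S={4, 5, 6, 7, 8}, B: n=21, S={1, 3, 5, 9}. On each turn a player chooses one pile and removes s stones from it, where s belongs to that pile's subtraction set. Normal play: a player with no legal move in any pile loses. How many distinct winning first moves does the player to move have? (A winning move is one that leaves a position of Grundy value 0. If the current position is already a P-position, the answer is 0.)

Pile A, S = {4, 5, 6, 7, 8}:
n :  0  1  2  3  4  5  6  7  8  9 10 11 12 13 14 15 16
G :  0  0  0  0  1  1  1  1  2  2  2  2  0  0  0  0  1
G_A(16) = 1.
Pile B, S = {1, 3, 5, 9}:
G(0) = 0
G(1) = mex{0} = 1
G(2) = mex{1} = 0
G(3) = mex{0,0} = 1
G(4) = mex{1,1} = 0
G(5) = mex{0,0,0} = 1
G(6) = mex{1,1,1} = 0
G(7) = mex{0,0,0} = 1
G(8) = mex{1,1,1} = 0
G(9) = mex{0,0,0,0} = 1
G(10) = mex{1,1,1,1} = 0
G(11) = mex{0,0,0,0} = 1
G(12) = mex{1,1,1,1} = 0
G(13) = mex{0,0,0,0} = 1
G(14) = mex{1,1,1,1} = 0
G(15) = mex{0,0,0,0} = 1
G(16) = mex{1,1,1,1} = 0
G(17) = mex{0,0,0,0} = 1
G(18) = mex{1,1,1,1} = 0
G(19) = mex{0,0,0,0} = 1
G(20) = mex{1,1,1,1} = 0
G(21) = mex{0,0,0,0} = 1
G_B(21) = 1.
Combined Grundy value = 1 ⊕ 1 = 0.
A winning move leaves total XOR = 0, i.e. changes one component's Grundy value g to g ⊕ X where X is the current total.
Pile A: target g' = 1⊕0 = 1, but every legal move changes the Grundy value (mex property), so 0 moves.
Pile B: target g' = 1⊕0 = 1, but every legal move changes the Grundy value (mex property), so 0 moves.

0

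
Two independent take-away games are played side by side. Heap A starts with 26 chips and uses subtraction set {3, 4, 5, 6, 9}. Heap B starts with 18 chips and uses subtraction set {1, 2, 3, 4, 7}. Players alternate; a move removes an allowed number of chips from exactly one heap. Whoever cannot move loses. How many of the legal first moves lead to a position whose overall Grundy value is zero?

Heap A, S = {3, 4, 5, 6, 9}:
n :  0  1  2  3  4  5  6  7  8  9 10 11 12 13 14 15 16 17 18 19 20 21 22 23 24 25 26
G :  0  0  0  1  1  1  2  2  2  3  3  3  0  0  0  1  1  1  2  2  2  3  3  3  0  0  0
G_A(26) = 0.
Heap B, S = {1, 2, 3, 4, 7}:
n :  0  1  2  3  4  5  6  7  8  9 10 11 12 13 14 15 16 17 18
G :  0  1  2  3  4  0  1  2  3  4  0  1  2  3  4  0  1  2  3
G_B(18) = 3.
Combined Grundy value = 0 ⊕ 3 = 3.
A winning move leaves total XOR = 0, i.e. changes one component's Grundy value g to g ⊕ X where X is the current total.
Heap A: need g' = 0⊕3 = 3. Options: 26−3→G=3, 26−4→G=3, 26−5→G=3, 26−6→G=2, 26−9→G=1. Hits: 3.
Heap B: need g' = 3⊕3 = 0. Options: 18−1→G=2, 18−2→G=1, 18−3→G=0, 18−4→G=4, 18−7→G=1. Hits: 1.

4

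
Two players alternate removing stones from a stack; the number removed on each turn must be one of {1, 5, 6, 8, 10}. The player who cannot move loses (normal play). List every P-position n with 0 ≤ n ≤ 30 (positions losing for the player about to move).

0, 2, 4, 11, 13, 15, 22, 24, 26

G(0) = 0
G(1) = mex{0} = 1
G(2) = mex{1} = 0
G(3) = mex{0} = 1
G(4) = mex{1} = 0
G(5) = mex{0,0} = 1
G(6) = mex{1,1,0} = 2
G(7) = mex{2,0,1} = 3
G(8) = mex{3,1,0,0} = 2
G(9) = mex{2,0,1,1} = 3
G(10) = mex{3,1,0,0,0} = 2
G(11) = mex{2,2,1,1,1} = 0
G(12) = mex{0,3,2,0,0} = 1
G(13) = mex{1,2,3,1,1} = 0
G(14) = mex{0,3,2,2,0} = 1
G(15) = mex{1,2,3,3,1} = 0
G(16) = mex{0,0,2,2,2} = 1
G(17) = mex{1,1,0,3,3} = 2
G(18) = mex{2,0,1,2,2} = 3
G(19) = mex{3,1,0,0,3} = 2
G(20) = mex{2,0,1,1,2} = 3
G(21) = mex{3,1,0,0,0} = 2
G(22) = mex{2,2,1,1,1} = 0
G(23) = mex{0,3,2,0,0} = 1
G(24) = mex{1,2,3,1,1} = 0
G(25) = mex{0,3,2,2,0} = 1
G(26) = mex{1,2,3,3,1} = 0
G(27) = mex{0,0,2,2,2} = 1
G(28) = mex{1,1,0,3,3} = 2
G(29) = mex{2,0,1,2,2} = 3
G(30) = mex{3,1,0,0,3} = 2
P-positions are exactly the n with G(n) = 0.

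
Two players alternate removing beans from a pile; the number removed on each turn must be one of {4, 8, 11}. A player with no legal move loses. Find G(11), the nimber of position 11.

G(0) = 0
G(1) = mex{} = 0
G(2) = mex{} = 0
G(3) = mex{} = 0
G(4) = mex{0} = 1
G(5) = mex{0} = 1
G(6) = mex{0} = 1
G(7) = mex{0} = 1
G(8) = mex{1,0} = 2
G(9) = mex{1,0} = 2
G(10) = mex{1,0} = 2
G(11) = mex{1,0,0} = 2

2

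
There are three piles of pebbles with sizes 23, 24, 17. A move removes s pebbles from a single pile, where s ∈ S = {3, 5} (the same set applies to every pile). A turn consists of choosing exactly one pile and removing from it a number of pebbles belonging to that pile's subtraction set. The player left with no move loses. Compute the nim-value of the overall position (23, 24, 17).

All piles use S = {3, 5}:
G(0) = 0
G(1) = mex{} = 0
G(2) = mex{} = 0
G(3) = mex{0} = 1
G(4) = mex{0} = 1
G(5) = mex{0,0} = 1
G(6) = mex{1,0} = 2
G(7) = mex{1,0} = 2
G(8) = mex{1,1} = 0
G(9) = mex{2,1} = 0
G(10) = mex{2,1} = 0
G(11) = mex{0,2} = 1
G(12) = mex{0,2} = 1
G(13) = mex{0,0} = 1
G(14) = mex{1,0} = 2
G(15) = mex{1,0} = 2
G(16) = mex{1,1} = 0
G(17) = mex{2,1} = 0
G(18) = mex{2,1} = 0
G(19) = mex{0,2} = 1
G(20) = mex{0,2} = 1
G(21) = mex{0,0} = 1
G(22) = mex{1,0} = 2
G(23) = mex{1,0} = 2
G(24) = mex{1,1} = 0
Pile A: G(23) = 2.
Pile B: G(24) = 0.
Pile C: G(17) = 0.
Combined Grundy value = 2 ⊕ 0 ⊕ 0 = 2.

2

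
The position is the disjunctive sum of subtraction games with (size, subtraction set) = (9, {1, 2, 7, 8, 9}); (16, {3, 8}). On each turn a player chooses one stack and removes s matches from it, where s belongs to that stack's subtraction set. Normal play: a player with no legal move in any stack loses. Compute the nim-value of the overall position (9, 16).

Stack A, S = {1, 2, 7, 8, 9}:
n : 0 1 2 3 4 5 6 7 8 9
G : 0 1 2 0 1 2 0 1 2 3
G_A(9) = 3.
Stack B, S = {3, 8}:
n :  0  1  2  3  4  5  6  7  8  9 10 11 12 13 14 15 16
G :  0  0  0  1  1  1  0  0  2  1  1  0  0  0  1  1  1
G_B(16) = 1.
Combined Grundy value = 3 ⊕ 1 = 2.

2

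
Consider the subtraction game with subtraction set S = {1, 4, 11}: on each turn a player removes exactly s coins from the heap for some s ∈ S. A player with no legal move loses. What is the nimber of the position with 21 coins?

n :  0  1  2  3  4  5  6  7  8  9 10 11 12 13 14 15 16 17 18 19 20 21
G :  0  1  0  1  2  0  1  0  1  2  0  1  0  1  2  0  1  0  1  2  0  1

1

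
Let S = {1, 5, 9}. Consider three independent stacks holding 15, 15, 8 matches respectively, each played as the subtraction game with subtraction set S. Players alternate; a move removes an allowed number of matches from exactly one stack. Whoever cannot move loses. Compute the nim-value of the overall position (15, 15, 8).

All stacks use S = {1, 5, 9}:
n :  0  1  2  3  4  5  6  7  8  9 10 11 12 13 14 15
G :  0  1  0  1  0  1  0  1  0  1  0  1  0  1  0  1
Stack A: G(15) = 1.
Stack B: G(15) = 1.
Stack C: G(8) = 0.
Combined Grundy value = 1 ⊕ 1 ⊕ 0 = 0.

0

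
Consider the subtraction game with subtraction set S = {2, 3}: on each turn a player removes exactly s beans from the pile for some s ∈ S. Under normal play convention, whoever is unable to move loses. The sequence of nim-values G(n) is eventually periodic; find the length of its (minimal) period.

G(0) = 0
G(1) = mex{} = 0
G(2) = mex{0} = 1
G(3) = mex{0,0} = 1
G(4) = mex{1,0} = 2
G(5) = mex{1,1} = 0
G(6) = mex{2,1} = 0
G(7) = mex{0,2} = 1
G(8) = mex{0,0} = 1
G(9) = mex{1,0} = 2
G(10) = mex{1,1} = 0
G(11) = mex{2,1} = 0
G(12) = mex{0,2} = 1
G(13) = mex{0,0} = 1
G(14) = mex{1,0} = 2
G(n+5) = G(n) holds for n = 0,…,2 (a full window of length max(S) = 3), so the sequence is purely periodic with period 5.

5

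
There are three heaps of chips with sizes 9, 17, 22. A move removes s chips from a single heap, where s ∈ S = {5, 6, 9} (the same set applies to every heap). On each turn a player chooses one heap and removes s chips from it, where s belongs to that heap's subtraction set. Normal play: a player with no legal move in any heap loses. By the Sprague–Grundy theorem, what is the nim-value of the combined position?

0

All heaps use S = {5, 6, 9}:
G(0) = 0
G(1) = mex{} = 0
G(2) = mex{} = 0
G(3) = mex{} = 0
G(4) = mex{} = 0
G(5) = mex{0} = 1
G(6) = mex{0,0} = 1
G(7) = mex{0,0} = 1
G(8) = mex{0,0} = 1
G(9) = mex{0,0,0} = 1
G(10) = mex{1,0,0} = 2
G(11) = mex{1,1,0} = 2
G(12) = mex{1,1,0} = 2
G(13) = mex{1,1,0} = 2
G(14) = mex{1,1,1} = 0
G(15) = mex{2,1,1} = 0
G(16) = mex{2,2,1} = 0
G(17) = mex{2,2,1} = 0
G(18) = mex{2,2,1} = 0
G(19) = mex{0,2,2} = 1
G(20) = mex{0,0,2} = 1
G(21) = mex{0,0,2} = 1
G(22) = mex{0,0,2} = 1
Heap A: G(9) = 1.
Heap B: G(17) = 0.
Heap C: G(22) = 1.
Combined Grundy value = 1 ⊕ 0 ⊕ 1 = 0.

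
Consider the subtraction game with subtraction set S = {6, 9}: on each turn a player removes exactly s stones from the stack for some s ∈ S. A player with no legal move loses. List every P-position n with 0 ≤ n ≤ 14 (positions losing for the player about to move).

0, 1, 2, 3, 4, 5

G(0) = 0
G(1) = mex{} = 0
G(2) = mex{} = 0
G(3) = mex{} = 0
G(4) = mex{} = 0
G(5) = mex{} = 0
G(6) = mex{0} = 1
G(7) = mex{0} = 1
G(8) = mex{0} = 1
G(9) = mex{0,0} = 1
G(10) = mex{0,0} = 1
G(11) = mex{0,0} = 1
G(12) = mex{1,0} = 2
G(13) = mex{1,0} = 2
G(14) = mex{1,0} = 2
P-positions are exactly the n with G(n) = 0.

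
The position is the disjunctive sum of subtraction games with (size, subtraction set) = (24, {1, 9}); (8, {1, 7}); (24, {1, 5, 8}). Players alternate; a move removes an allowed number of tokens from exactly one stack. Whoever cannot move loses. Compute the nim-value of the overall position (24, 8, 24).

3

Stack A, S = {1, 9}:
G(0) = 0
G(1) = mex{0} = 1
G(2) = mex{1} = 0
G(3) = mex{0} = 1
G(4) = mex{1} = 0
G(5) = mex{0} = 1
G(6) = mex{1} = 0
G(7) = mex{0} = 1
G(8) = mex{1} = 0
G(9) = mex{0,0} = 1
G(10) = mex{1,1} = 0
G(11) = mex{0,0} = 1
G(12) = mex{1,1} = 0
G(13) = mex{0,0} = 1
G(14) = mex{1,1} = 0
G(15) = mex{0,0} = 1
G(16) = mex{1,1} = 0
G(17) = mex{0,0} = 1
G(18) = mex{1,1} = 0
G(19) = mex{0,0} = 1
G(20) = mex{1,1} = 0
G(21) = mex{0,0} = 1
G(22) = mex{1,1} = 0
G(23) = mex{0,0} = 1
G(24) = mex{1,1} = 0
G_A(24) = 0.
Stack B, S = {1, 7}:
G(0) = 0
G(1) = mex{0} = 1
G(2) = mex{1} = 0
G(3) = mex{0} = 1
G(4) = mex{1} = 0
G(5) = mex{0} = 1
G(6) = mex{1} = 0
G(7) = mex{0,0} = 1
G(8) = mex{1,1} = 0
G_B(8) = 0.
Stack C, S = {1, 5, 8}:
n :  0  1  2  3  4  5  6  7  8  9 10 11 12 13 14 15 16 17 18 19 20 21 22 23 24
G :  0  1  0  1  0  1  0  1  2  3  2  3  2  0  1  0  1  0  1  0  1  2  3  2  3
G_C(24) = 3.
Combined Grundy value = 0 ⊕ 0 ⊕ 3 = 3.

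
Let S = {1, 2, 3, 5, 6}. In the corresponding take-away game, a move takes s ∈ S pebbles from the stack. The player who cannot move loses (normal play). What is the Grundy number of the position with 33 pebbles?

1

G(0) = 0
G(1) = mex{0} = 1
G(2) = mex{1,0} = 2
G(3) = mex{2,1,0} = 3
G(4) = mex{3,2,1} = 0
G(5) = mex{0,3,2,0} = 1
G(6) = mex{1,0,3,1,0} = 2
G(7) = mex{2,1,0,2,1} = 3
G(8) = mex{3,2,1,3,2} = 0
G(9) = mex{0,3,2,0,3} = 1
G(10) = mex{1,0,3,1,0} = 2
G(11) = mex{2,1,0,2,1} = 3
G(12) = mex{3,2,1,3,2} = 0
G(13) = mex{0,3,2,0,3} = 1
G(14) = mex{1,0,3,1,0} = 2
G(15) = mex{2,1,0,2,1} = 3
G(16) = mex{3,2,1,3,2} = 0
G(17) = mex{0,3,2,0,3} = 1
G(18) = mex{1,0,3,1,0} = 2
G(19) = mex{2,1,0,2,1} = 3
G(20) = mex{3,2,1,3,2} = 0
G(21) = mex{0,3,2,0,3} = 1
G(22) = mex{1,0,3,1,0} = 2
G(23) = mex{2,1,0,2,1} = 3
G(24) = mex{3,2,1,3,2} = 0
G(25) = mex{0,3,2,0,3} = 1
G(26) = mex{1,0,3,1,0} = 2
G(27) = mex{2,1,0,2,1} = 3
G(28) = mex{3,2,1,3,2} = 0
G(29) = mex{0,3,2,0,3} = 1
G(30) = mex{1,0,3,1,0} = 2
G(31) = mex{2,1,0,2,1} = 3
G(32) = mex{3,2,1,3,2} = 0
G(33) = mex{0,3,2,0,3} = 1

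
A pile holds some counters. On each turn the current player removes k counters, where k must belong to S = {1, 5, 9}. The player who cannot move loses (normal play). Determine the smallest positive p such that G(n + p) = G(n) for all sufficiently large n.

n :  0  1  2  3  4  5  6  7  8  9 10 11 12 13 14
G :  0  1  0  1  0  1  0  1  0  1  0  1  0  1  0
G(n+2) = G(n) holds for n = 0,…,8 (a full window of length max(S) = 9), so the sequence is purely periodic with period 2.

2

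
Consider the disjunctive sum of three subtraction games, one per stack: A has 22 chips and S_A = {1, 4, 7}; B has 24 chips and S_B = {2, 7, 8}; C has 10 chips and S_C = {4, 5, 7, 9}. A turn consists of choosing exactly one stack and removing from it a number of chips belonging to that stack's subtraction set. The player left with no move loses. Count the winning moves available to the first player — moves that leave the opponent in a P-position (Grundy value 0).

Stack A, S = {1, 4, 7}:
G(0) = 0
G(1) = mex{0} = 1
G(2) = mex{1} = 0
G(3) = mex{0} = 1
G(4) = mex{1,0} = 2
G(5) = mex{2,1} = 0
G(6) = mex{0,0} = 1
G(7) = mex{1,1,0} = 2
G(8) = mex{2,2,1} = 0
G(9) = mex{0,0,0} = 1
G(10) = mex{1,1,1} = 0
G(11) = mex{0,2,2} = 1
G(12) = mex{1,0,0} = 2
G(13) = mex{2,1,1} = 0
G(14) = mex{0,0,2} = 1
G(15) = mex{1,1,0} = 2
G(16) = mex{2,2,1} = 0
G(17) = mex{0,0,0} = 1
G(18) = mex{1,1,1} = 0
G(19) = mex{0,2,2} = 1
G(20) = mex{1,0,0} = 2
G(21) = mex{2,1,1} = 0
G(22) = mex{0,0,2} = 1
G_A(22) = 1.
Stack B, S = {2, 7, 8}:
G(0) = 0
G(1) = mex{} = 0
G(2) = mex{0} = 1
G(3) = mex{0} = 1
G(4) = mex{1} = 0
G(5) = mex{1} = 0
G(6) = mex{0} = 1
G(7) = mex{0,0} = 1
G(8) = mex{1,0,0} = 2
G(9) = mex{1,1,0} = 2
G(10) = mex{2,1,1} = 0
G(11) = mex{2,0,1} = 3
G(12) = mex{0,0,0} = 1
G(13) = mex{3,1,0} = 2
G(14) = mex{1,1,1} = 0
G(15) = mex{2,2,1} = 0
G(16) = mex{0,2,2} = 1
G(17) = mex{0,0,2} = 1
G(18) = mex{1,3,0} = 2
G(19) = mex{1,1,3} = 0
G(20) = mex{2,2,1} = 0
G(21) = mex{0,0,2} = 1
G(22) = mex{0,0,0} = 1
G(23) = mex{1,1,0} = 2
G(24) = mex{1,1,1} = 0
G_B(24) = 0.
Stack C, S = {4, 5, 7, 9}:
G(0) = 0
G(1) = mex{} = 0
G(2) = mex{} = 0
G(3) = mex{} = 0
G(4) = mex{0} = 1
G(5) = mex{0,0} = 1
G(6) = mex{0,0} = 1
G(7) = mex{0,0,0} = 1
G(8) = mex{1,0,0} = 2
G(9) = mex{1,1,0,0} = 2
G(10) = mex{1,1,0,0} = 2
G_C(10) = 2.
Combined Grundy value = 1 ⊕ 0 ⊕ 2 = 3.
A winning move leaves total XOR = 0, i.e. changes one component's Grundy value g to g ⊕ X where X is the current total.
Stack A: need g' = 1⊕3 = 2. Options: 22−1→G=0, 22−4→G=0, 22−7→G=2. Hits: 1.
Stack B: need g' = 0⊕3 = 3. Options: 24−2→G=1, 24−7→G=1, 24−8→G=1. Hits: 0.
Stack C: need g' = 2⊕3 = 1. Options: 10−4→G=1, 10−5→G=1, 10−7→G=0, 10−9→G=0. Hits: 2.

3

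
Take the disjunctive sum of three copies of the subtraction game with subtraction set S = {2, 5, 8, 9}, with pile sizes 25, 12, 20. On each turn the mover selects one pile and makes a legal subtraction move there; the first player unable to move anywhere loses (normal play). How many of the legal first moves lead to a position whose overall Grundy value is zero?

All piles use S = {2, 5, 8, 9}:
G(0) = 0
G(1) = mex{} = 0
G(2) = mex{0} = 1
G(3) = mex{0} = 1
G(4) = mex{1} = 0
G(5) = mex{1,0} = 2
G(6) = mex{0,0} = 1
G(7) = mex{2,1} = 0
G(8) = mex{1,1,0} = 2
G(9) = mex{0,0,0,0} = 1
G(10) = mex{2,2,1,0} = 3
G(11) = mex{1,1,1,1} = 0
G(12) = mex{3,0,0,1} = 2
G(13) = mex{0,2,2,0} = 1
G(14) = mex{2,1,1,2} = 0
G(15) = mex{1,3,0,1} = 2
G(16) = mex{0,0,2,0} = 1
G(17) = mex{2,2,1,2} = 0
G(18) = mex{1,1,3,1} = 0
G(19) = mex{0,0,0,3} = 1
G(20) = mex{0,2,2,0} = 1
G(21) = mex{1,1,1,2} = 0
G(22) = mex{1,0,0,1} = 2
G(23) = mex{0,0,2,0} = 1
G(24) = mex{2,1,1,2} = 0
G(25) = mex{1,1,0,1} = 2
Pile A: G(25) = 2.
Pile B: G(12) = 2.
Pile C: G(20) = 1.
Combined Grundy value = 2 ⊕ 2 ⊕ 1 = 1.
A winning move leaves total XOR = 0, i.e. changes one component's Grundy value g to g ⊕ X where X is the current total.
Pile A: need g' = 2⊕1 = 3. Options: 25−2→G=1, 25−5→G=1, 25−8→G=0, 25−9→G=1. Hits: 0.
Pile B: need g' = 2⊕1 = 3. Options: 12−2→G=3, 12−5→G=0, 12−8→G=0, 12−9→G=1. Hits: 1.
Pile C: need g' = 1⊕1 = 0. Options: 20−2→G=0, 20−5→G=2, 20−8→G=2, 20−9→G=0. Hits: 2.

3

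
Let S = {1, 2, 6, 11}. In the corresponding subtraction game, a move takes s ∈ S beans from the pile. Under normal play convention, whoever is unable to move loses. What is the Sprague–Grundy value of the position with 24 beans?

G(0) = 0
G(1) = mex{0} = 1
G(2) = mex{1,0} = 2
G(3) = mex{2,1} = 0
G(4) = mex{0,2} = 1
G(5) = mex{1,0} = 2
G(6) = mex{2,1,0} = 3
G(7) = mex{3,2,1} = 0
G(8) = mex{0,3,2} = 1
G(9) = mex{1,0,0} = 2
G(10) = mex{2,1,1} = 0
G(11) = mex{0,2,2,0} = 1
G(12) = mex{1,0,3,1} = 2
G(13) = mex{2,1,0,2} = 3
G(14) = mex{3,2,1,0} = 4
G(15) = mex{4,3,2,1} = 0
G(16) = mex{0,4,0,2} = 1
G(17) = mex{1,0,1,3} = 2
G(18) = mex{2,1,2,0} = 3
G(19) = mex{3,2,3,1} = 0
G(20) = mex{0,3,4,2} = 1
G(21) = mex{1,0,0,0} = 2
G(22) = mex{2,1,1,1} = 0
G(23) = mex{0,2,2,2} = 1
G(24) = mex{1,0,3,3} = 2

2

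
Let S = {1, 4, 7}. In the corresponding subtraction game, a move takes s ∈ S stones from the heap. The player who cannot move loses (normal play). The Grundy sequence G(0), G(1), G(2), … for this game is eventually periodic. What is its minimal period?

G(0) = 0
G(1) = mex{0} = 1
G(2) = mex{1} = 0
G(3) = mex{0} = 1
G(4) = mex{1,0} = 2
G(5) = mex{2,1} = 0
G(6) = mex{0,0} = 1
G(7) = mex{1,1,0} = 2
G(8) = mex{2,2,1} = 0
G(9) = mex{0,0,0} = 1
G(10) = mex{1,1,1} = 0
G(11) = mex{0,2,2} = 1
G(12) = mex{1,0,0} = 2
G(13) = mex{2,1,1} = 0
G(14) = mex{0,0,2} = 1
G(15) = mex{1,1,0} = 2
G(16) = mex{2,2,1} = 0
G(17) = mex{0,0,0} = 1
G(n+8) = G(n) holds for n = 0,…,6 (a full window of length max(S) = 7), so the sequence is purely periodic with period 8.

8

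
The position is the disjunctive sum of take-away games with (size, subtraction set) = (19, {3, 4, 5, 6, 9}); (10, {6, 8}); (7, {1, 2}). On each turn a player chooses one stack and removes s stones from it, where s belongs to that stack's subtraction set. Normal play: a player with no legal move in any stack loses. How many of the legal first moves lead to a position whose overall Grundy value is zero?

2

Stack A, S = {3, 4, 5, 6, 9}:
n :  0  1  2  3  4  5  6  7  8  9 10 11 12 13 14 15 16 17 18 19
G :  0  0  0  1  1  1  2  2  2  3  3  3  0  0  0  1  1  1  2  2
G_A(19) = 2.
Stack B, S = {6, 8}:
n :  0  1  2  3  4  5  6  7  8  9 10
G :  0  0  0  0  0  0  1  1  1  1  1
G_B(10) = 1.
Stack C, S = {1, 2}:
n : 0 1 2 3 4 5 6 7
G : 0 1 2 0 1 2 0 1
G_C(7) = 1.
Combined Grundy value = 2 ⊕ 1 ⊕ 1 = 2.
A winning move leaves total XOR = 0, i.e. changes one component's Grundy value g to g ⊕ X where X is the current total.
Stack A: need g' = 2⊕2 = 0. Options: 19−3→G=1, 19−4→G=1, 19−5→G=0, 19−6→G=0, 19−9→G=3. Hits: 2.
Stack B: need g' = 1⊕2 = 3. Options: 10−6→G=0, 10−8→G=0. Hits: 0.
Stack C: need g' = 1⊕2 = 3. Options: 7−1→G=0, 7−2→G=2. Hits: 0.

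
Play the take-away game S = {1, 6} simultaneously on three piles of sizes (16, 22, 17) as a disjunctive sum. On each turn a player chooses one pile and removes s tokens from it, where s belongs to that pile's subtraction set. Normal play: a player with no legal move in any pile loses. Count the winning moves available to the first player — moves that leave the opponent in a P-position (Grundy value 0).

0

All piles use S = {1, 6}:
G(0) = 0
G(1) = mex{0} = 1
G(2) = mex{1} = 0
G(3) = mex{0} = 1
G(4) = mex{1} = 0
G(5) = mex{0} = 1
G(6) = mex{1,0} = 2
G(7) = mex{2,1} = 0
G(8) = mex{0,0} = 1
G(9) = mex{1,1} = 0
G(10) = mex{0,0} = 1
G(11) = mex{1,1} = 0
G(12) = mex{0,2} = 1
G(13) = mex{1,0} = 2
G(14) = mex{2,1} = 0
G(15) = mex{0,0} = 1
G(16) = mex{1,1} = 0
G(17) = mex{0,0} = 1
G(18) = mex{1,1} = 0
G(19) = mex{0,2} = 1
G(20) = mex{1,0} = 2
G(21) = mex{2,1} = 0
G(22) = mex{0,0} = 1
Pile A: G(16) = 0.
Pile B: G(22) = 1.
Pile C: G(17) = 1.
Combined Grundy value = 0 ⊕ 1 ⊕ 1 = 0.
A winning move leaves total XOR = 0, i.e. changes one component's Grundy value g to g ⊕ X where X is the current total.
Pile A: target g' = 0⊕0 = 0, but every legal move changes the Grundy value (mex property), so 0 moves.
Pile B: target g' = 1⊕0 = 1, but every legal move changes the Grundy value (mex property), so 0 moves.
Pile C: target g' = 1⊕0 = 1, but every legal move changes the Grundy value (mex property), so 0 moves.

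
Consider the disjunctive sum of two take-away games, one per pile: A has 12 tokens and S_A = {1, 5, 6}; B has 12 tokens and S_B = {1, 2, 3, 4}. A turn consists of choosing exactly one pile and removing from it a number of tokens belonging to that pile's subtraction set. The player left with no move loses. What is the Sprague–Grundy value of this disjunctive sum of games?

Pile A, S = {1, 5, 6}:
G(0) = 0
G(1) = mex{0} = 1
G(2) = mex{1} = 0
G(3) = mex{0} = 1
G(4) = mex{1} = 0
G(5) = mex{0,0} = 1
G(6) = mex{1,1,0} = 2
G(7) = mex{2,0,1} = 3
G(8) = mex{3,1,0} = 2
G(9) = mex{2,0,1} = 3
G(10) = mex{3,1,0} = 2
G(11) = mex{2,2,1} = 0
G(12) = mex{0,3,2} = 1
G_A(12) = 1.
Pile B, S = {1, 2, 3, 4}:
n :  0  1  2  3  4  5  6  7  8  9 10 11 12
G :  0  1  2  3  4  0  1  2  3  4  0  1  2
G_B(12) = 2.
Combined Grundy value = 1 ⊕ 2 = 3.

3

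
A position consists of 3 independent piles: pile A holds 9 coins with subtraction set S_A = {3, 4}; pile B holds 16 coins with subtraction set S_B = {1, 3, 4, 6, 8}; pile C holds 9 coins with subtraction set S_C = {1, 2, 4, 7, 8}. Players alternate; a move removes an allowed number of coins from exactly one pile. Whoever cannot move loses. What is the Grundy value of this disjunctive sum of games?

0

Pile A, S = {3, 4}:
n : 0 1 2 3 4 5 6 7 8 9
G : 0 0 0 1 1 1 2 0 0 0
G_A(9) = 0.
Pile B, S = {1, 3, 4, 6, 8}:
n :  0  1  2  3  4  5  6  7  8  9 10 11 12 13 14 15 16
G :  0  1  0  1  2  3  2  0  1  0  1  2  3  2  0  1  0
G_B(16) = 0.
Pile C, S = {1, 2, 4, 7, 8}:
n : 0 1 2 3 4 5 6 7 8 9
G : 0 1 2 0 1 2 0 1 2 0
G_C(9) = 0.
Combined Grundy value = 0 ⊕ 0 ⊕ 0 = 0.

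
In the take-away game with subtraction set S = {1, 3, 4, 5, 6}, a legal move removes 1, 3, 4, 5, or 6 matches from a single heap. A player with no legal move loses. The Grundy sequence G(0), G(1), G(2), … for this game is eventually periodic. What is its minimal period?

9

n :  0  1  2  3  4  5  6  7  8  9 10 11 12 13 14 15 16 17 18 19
G :  0  1  0  1  2  3  2  3  4  0  1  0  1  2  3  2  3  4  0  1
G(n+9) = G(n) holds for n = 0,…,5 (a full window of length max(S) = 6), so the sequence is purely periodic with period 9.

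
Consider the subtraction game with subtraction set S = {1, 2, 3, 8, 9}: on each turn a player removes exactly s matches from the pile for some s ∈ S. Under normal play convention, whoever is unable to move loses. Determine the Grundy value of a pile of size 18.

4

n :  0  1  2  3  4  5  6  7  8  9 10 11 12 13 14 15 16 17 18
G :  0  1  2  3  0  1  2  3  4  5  0  1  2  3  0  1  2  3  4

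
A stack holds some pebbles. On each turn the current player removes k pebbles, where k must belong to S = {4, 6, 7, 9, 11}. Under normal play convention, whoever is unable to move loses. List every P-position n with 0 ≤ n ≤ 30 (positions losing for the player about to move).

n :  0  1  2  3  4  5  6  7  8  9 10 11 12 13 14 15 16 17 18 19 20 21 22 23 24 25 26 27 28 29 30
G :  0  0  0  0  1  1  1  1  2  2  2  2  3  3  3  0  0  0  0  1  1  1  1  2  2  2  2  3  3  3  0
P-positions are exactly the n with G(n) = 0.

0, 1, 2, 3, 15, 16, 17, 18, 30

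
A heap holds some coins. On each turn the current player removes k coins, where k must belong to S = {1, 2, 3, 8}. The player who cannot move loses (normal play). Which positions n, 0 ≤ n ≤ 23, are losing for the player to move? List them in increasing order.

0, 4, 9, 13, 18, 22

n :  0  1  2  3  4  5  6  7  8  9 10 11 12 13 14 15 16 17 18 19 20 21 22 23
G :  0  1  2  3  0  1  2  3  4  0  1  2  3  0  1  2  3  4  0  1  2  3  0  1
P-positions are exactly the n with G(n) = 0.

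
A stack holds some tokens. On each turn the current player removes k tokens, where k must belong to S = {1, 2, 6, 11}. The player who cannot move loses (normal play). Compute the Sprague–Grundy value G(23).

1

n :  0  1  2  3  4  5  6  7  8  9 10 11 12 13 14 15 16 17 18 19 20 21 22 23
G :  0  1  2  0  1  2  3  0  1  2  0  1  2  3  4  0  1  2  3  0  1  2  0  1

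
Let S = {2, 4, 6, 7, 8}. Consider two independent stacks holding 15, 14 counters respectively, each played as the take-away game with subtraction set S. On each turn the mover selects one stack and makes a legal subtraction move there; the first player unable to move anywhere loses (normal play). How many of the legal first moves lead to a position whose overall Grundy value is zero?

0

All stacks use S = {2, 4, 6, 7, 8}:
n :  0  1  2  3  4  5  6  7  8  9 10 11 12 13 14 15
G :  0  0  1  1  2  2  3  3  4  4  0  0  1  1  2  2
Stack A: G(15) = 2.
Stack B: G(14) = 2.
Combined Grundy value = 2 ⊕ 2 = 0.
A winning move leaves total XOR = 0, i.e. changes one component's Grundy value g to g ⊕ X where X is the current total.
Stack A: target g' = 2⊕0 = 2, but every legal move changes the Grundy value (mex property), so 0 moves.
Stack B: target g' = 2⊕0 = 2, but every legal move changes the Grundy value (mex property), so 0 moves.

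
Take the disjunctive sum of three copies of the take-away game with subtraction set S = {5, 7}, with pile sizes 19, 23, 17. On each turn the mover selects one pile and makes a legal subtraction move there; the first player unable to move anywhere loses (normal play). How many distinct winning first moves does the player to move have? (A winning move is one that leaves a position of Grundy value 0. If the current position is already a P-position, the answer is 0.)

All piles use S = {5, 7}:
n :  0  1  2  3  4  5  6  7  8  9 10 11 12 13 14 15 16 17 18 19 20 21 22 23
G :  0  0  0  0  0  1  1  1  1  1  2  2  0  0  0  0  0  1  1  1  1  1  2  2
Pile A: G(19) = 1.
Pile B: G(23) = 2.
Pile C: G(17) = 1.
Combined Grundy value = 1 ⊕ 2 ⊕ 1 = 2.
A winning move leaves total XOR = 0, i.e. changes one component's Grundy value g to g ⊕ X where X is the current total.
Pile A: need g' = 1⊕2 = 3. Options: 19−5→G=0, 19−7→G=0. Hits: 0.
Pile B: need g' = 2⊕2 = 0. Options: 23−5→G=1, 23−7→G=0. Hits: 1.
Pile C: need g' = 1⊕2 = 3. Options: 17−5→G=0, 17−7→G=2. Hits: 0.

1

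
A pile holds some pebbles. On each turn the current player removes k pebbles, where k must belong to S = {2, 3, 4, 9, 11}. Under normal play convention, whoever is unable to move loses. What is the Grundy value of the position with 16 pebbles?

1

G(0) = 0
G(1) = mex{} = 0
G(2) = mex{0} = 1
G(3) = mex{0,0} = 1
G(4) = mex{1,0,0} = 2
G(5) = mex{1,1,0} = 2
G(6) = mex{2,1,1} = 0
G(7) = mex{2,2,1} = 0
G(8) = mex{0,2,2} = 1
G(9) = mex{0,0,2,0} = 1
G(10) = mex{1,0,0,0} = 2
G(11) = mex{1,1,0,1,0} = 2
G(12) = mex{2,1,1,1,0} = 3
G(13) = mex{2,2,1,2,1} = 0
G(14) = mex{3,2,2,2,1} = 0
G(15) = mex{0,3,2,0,2} = 1
G(16) = mex{0,0,3,0,2} = 1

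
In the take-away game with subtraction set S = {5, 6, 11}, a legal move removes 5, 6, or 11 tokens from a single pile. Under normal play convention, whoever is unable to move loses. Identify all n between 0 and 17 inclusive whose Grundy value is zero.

0, 1, 2, 3, 4, 16, 17

G(0) = 0
G(1) = mex{} = 0
G(2) = mex{} = 0
G(3) = mex{} = 0
G(4) = mex{} = 0
G(5) = mex{0} = 1
G(6) = mex{0,0} = 1
G(7) = mex{0,0} = 1
G(8) = mex{0,0} = 1
G(9) = mex{0,0} = 1
G(10) = mex{1,0} = 2
G(11) = mex{1,1,0} = 2
G(12) = mex{1,1,0} = 2
G(13) = mex{1,1,0} = 2
G(14) = mex{1,1,0} = 2
G(15) = mex{2,1,0} = 3
G(16) = mex{2,2,1} = 0
G(17) = mex{2,2,1} = 0
P-positions are exactly the n with G(n) = 0.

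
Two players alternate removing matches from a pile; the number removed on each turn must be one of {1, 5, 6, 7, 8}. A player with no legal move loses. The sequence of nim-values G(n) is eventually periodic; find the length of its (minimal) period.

13

G(0) = 0
G(1) = mex{0} = 1
G(2) = mex{1} = 0
G(3) = mex{0} = 1
G(4) = mex{1} = 0
G(5) = mex{0,0} = 1
G(6) = mex{1,1,0} = 2
G(7) = mex{2,0,1,0} = 3
G(8) = mex{3,1,0,1,0} = 2
G(9) = mex{2,0,1,0,1} = 3
G(10) = mex{3,1,0,1,0} = 2
G(11) = mex{2,2,1,0,1} = 3
G(12) = mex{3,3,2,1,0} = 4
G(13) = mex{4,2,3,2,1} = 0
G(14) = mex{0,3,2,3,2} = 1
G(15) = mex{1,2,3,2,3} = 0
G(16) = mex{0,3,2,3,2} = 1
G(17) = mex{1,4,3,2,3} = 0
G(18) = mex{0,0,4,3,2} = 1
G(19) = mex{1,1,0,4,3} = 2
G(20) = mex{2,0,1,0,4} = 3
G(21) = mex{3,1,0,1,0} = 2
G(22) = mex{2,0,1,0,1} = 3
G(23) = mex{3,1,0,1,0} = 2
G(24) = mex{2,2,1,0,1} = 3
G(25) = mex{3,3,2,1,0} = 4
G(26) = mex{4,2,3,2,1} = 0
G(27) = mex{0,3,2,3,2} = 1
G(n+13) = G(n) holds for n = 0,…,7 (a full window of length max(S) = 8), so the sequence is purely periodic with period 13.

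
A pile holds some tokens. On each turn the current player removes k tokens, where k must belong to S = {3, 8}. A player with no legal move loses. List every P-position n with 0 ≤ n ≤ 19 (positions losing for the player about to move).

0, 1, 2, 6, 7, 11, 12, 13, 17, 18

G(0) = 0
G(1) = mex{} = 0
G(2) = mex{} = 0
G(3) = mex{0} = 1
G(4) = mex{0} = 1
G(5) = mex{0} = 1
G(6) = mex{1} = 0
G(7) = mex{1} = 0
G(8) = mex{1,0} = 2
G(9) = mex{0,0} = 1
G(10) = mex{0,0} = 1
G(11) = mex{2,1} = 0
G(12) = mex{1,1} = 0
G(13) = mex{1,1} = 0
G(14) = mex{0,0} = 1
G(15) = mex{0,0} = 1
G(16) = mex{0,2} = 1
G(17) = mex{1,1} = 0
G(18) = mex{1,1} = 0
G(19) = mex{1,0} = 2
P-positions are exactly the n with G(n) = 0.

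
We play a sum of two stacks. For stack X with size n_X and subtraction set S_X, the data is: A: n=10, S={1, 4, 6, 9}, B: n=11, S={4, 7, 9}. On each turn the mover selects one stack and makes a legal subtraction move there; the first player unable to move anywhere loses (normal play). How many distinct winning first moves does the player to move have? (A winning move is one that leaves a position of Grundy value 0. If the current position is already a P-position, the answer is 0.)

3

Stack A, S = {1, 4, 6, 9}:
n :  0  1  2  3  4  5  6  7  8  9 10
G :  0  1  0  1  2  0  1  0  1  2  0
G_A(10) = 0.
Stack B, S = {4, 7, 9}:
G(0) = 0
G(1) = mex{} = 0
G(2) = mex{} = 0
G(3) = mex{} = 0
G(4) = mex{0} = 1
G(5) = mex{0} = 1
G(6) = mex{0} = 1
G(7) = mex{0,0} = 1
G(8) = mex{1,0} = 2
G(9) = mex{1,0,0} = 2
G(10) = mex{1,0,0} = 2
G(11) = mex{1,1,0} = 2
G_B(11) = 2.
Combined Grundy value = 0 ⊕ 2 = 2.
A winning move leaves total XOR = 0, i.e. changes one component's Grundy value g to g ⊕ X where X is the current total.
Stack A: need g' = 0⊕2 = 2. Options: 10−1→G=2, 10−4→G=1, 10−6→G=2, 10−9→G=1. Hits: 2.
Stack B: need g' = 2⊕2 = 0. Options: 11−4→G=1, 11−7→G=1, 11−9→G=0. Hits: 1.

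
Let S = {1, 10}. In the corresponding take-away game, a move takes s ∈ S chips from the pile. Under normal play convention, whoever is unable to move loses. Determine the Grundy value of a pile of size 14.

n :  0  1  2  3  4  5  6  7  8  9 10 11 12 13 14
G :  0  1  0  1  0  1  0  1  0  1  2  0  1  0  1

1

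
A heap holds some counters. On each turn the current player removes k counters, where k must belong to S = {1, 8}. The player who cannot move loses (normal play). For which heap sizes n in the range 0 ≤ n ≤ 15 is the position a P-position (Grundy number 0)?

G(0) = 0
G(1) = mex{0} = 1
G(2) = mex{1} = 0
G(3) = mex{0} = 1
G(4) = mex{1} = 0
G(5) = mex{0} = 1
G(6) = mex{1} = 0
G(7) = mex{0} = 1
G(8) = mex{1,0} = 2
G(9) = mex{2,1} = 0
G(10) = mex{0,0} = 1
G(11) = mex{1,1} = 0
G(12) = mex{0,0} = 1
G(13) = mex{1,1} = 0
G(14) = mex{0,0} = 1
G(15) = mex{1,1} = 0
P-positions are exactly the n with G(n) = 0.

0, 2, 4, 6, 9, 11, 13, 15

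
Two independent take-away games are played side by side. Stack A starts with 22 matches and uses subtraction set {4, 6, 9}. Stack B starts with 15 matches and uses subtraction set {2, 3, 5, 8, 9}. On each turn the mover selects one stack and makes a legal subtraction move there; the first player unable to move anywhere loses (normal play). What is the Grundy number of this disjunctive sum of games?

Stack A, S = {4, 6, 9}:
n :  0  1  2  3  4  5  6  7  8  9 10 11 12 13 14 15 16 17 18 19 20 21 22
G :  0  0  0  0  1  1  1  1  2  2  2  2  3  0  0  0  0  1  1  1  1  2  2
G_A(22) = 2.
Stack B, S = {2, 3, 5, 8, 9}:
n :  0  1  2  3  4  5  6  7  8  9 10 11 12 13 14 15
G :  0  0  1  1  2  2  3  0  4  1  3  0  4  1  5  2
G_B(15) = 2.
Combined Grundy value = 2 ⊕ 2 = 0.

0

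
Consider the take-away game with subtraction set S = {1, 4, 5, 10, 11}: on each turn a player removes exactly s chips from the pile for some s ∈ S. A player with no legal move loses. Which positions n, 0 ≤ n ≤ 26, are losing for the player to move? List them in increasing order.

0, 2, 8, 14, 16, 22

n :  0  1  2  3  4  5  6  7  8  9 10 11 12 13 14 15 16 17 18 19 20 21 22 23 24 25 26
G :  0  1  0  1  2  3  2  3  0  1  4  5  2  3  0  1  0  1  2  3  2  3  0  1  4  5  2
P-positions are exactly the n with G(n) = 0.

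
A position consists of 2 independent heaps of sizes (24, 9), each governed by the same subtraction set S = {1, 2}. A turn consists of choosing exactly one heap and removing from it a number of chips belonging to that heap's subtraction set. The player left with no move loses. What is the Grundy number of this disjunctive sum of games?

0

All heaps use S = {1, 2}:
n :  0  1  2  3  4  5  6  7  8  9 10 11 12 13 14 15 16 17 18 19 20 21 22 23 24
G :  0  1  2  0  1  2  0  1  2  0  1  2  0  1  2  0  1  2  0  1  2  0  1  2  0
Heap A: G(24) = 0.
Heap B: G(9) = 0.
Combined Grundy value = 0 ⊕ 0 = 0.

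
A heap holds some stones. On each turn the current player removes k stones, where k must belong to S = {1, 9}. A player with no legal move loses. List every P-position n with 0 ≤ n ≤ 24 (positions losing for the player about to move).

n :  0  1  2  3  4  5  6  7  8  9 10 11 12 13 14 15 16 17 18 19 20 21 22 23 24
G :  0  1  0  1  0  1  0  1  0  1  0  1  0  1  0  1  0  1  0  1  0  1  0  1  0
P-positions are exactly the n with G(n) = 0.

0, 2, 4, 6, 8, 10, 12, 14, 16, 18, 20, 22, 24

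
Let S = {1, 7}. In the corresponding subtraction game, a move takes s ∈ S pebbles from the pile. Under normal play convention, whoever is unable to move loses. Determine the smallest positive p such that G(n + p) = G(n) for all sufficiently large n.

2

G(0) = 0
G(1) = mex{0} = 1
G(2) = mex{1} = 0
G(3) = mex{0} = 1
G(4) = mex{1} = 0
G(5) = mex{0} = 1
G(6) = mex{1} = 0
G(7) = mex{0,0} = 1
G(8) = mex{1,1} = 0
G(9) = mex{0,0} = 1
G(10) = mex{1,1} = 0
G(11) = mex{0,0} = 1
G(12) = mex{1,1} = 0
G(13) = mex{0,0} = 1
G(14) = mex{1,1} = 0
G(n+2) = G(n) holds for n = 0,…,6 (a full window of length max(S) = 7), so the sequence is purely periodic with period 2.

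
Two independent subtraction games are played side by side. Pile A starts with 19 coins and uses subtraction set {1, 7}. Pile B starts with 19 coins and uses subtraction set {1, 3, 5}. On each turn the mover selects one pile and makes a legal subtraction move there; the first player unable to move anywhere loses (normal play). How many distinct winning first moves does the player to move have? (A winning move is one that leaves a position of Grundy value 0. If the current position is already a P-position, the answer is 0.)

Pile A, S = {1, 7}:
n :  0  1  2  3  4  5  6  7  8  9 10 11 12 13 14 15 16 17 18 19
G :  0  1  0  1  0  1  0  1  0  1  0  1  0  1  0  1  0  1  0  1
G_A(19) = 1.
Pile B, S = {1, 3, 5}:
n :  0  1  2  3  4  5  6  7  8  9 10 11 12 13 14 15 16 17 18 19
G :  0  1  0  1  0  1  0  1  0  1  0  1  0  1  0  1  0  1  0  1
G_B(19) = 1.
Combined Grundy value = 1 ⊕ 1 = 0.
A winning move leaves total XOR = 0, i.e. changes one component's Grundy value g to g ⊕ X where X is the current total.
Pile A: target g' = 1⊕0 = 1, but every legal move changes the Grundy value (mex property), so 0 moves.
Pile B: target g' = 1⊕0 = 1, but every legal move changes the Grundy value (mex property), so 0 moves.

0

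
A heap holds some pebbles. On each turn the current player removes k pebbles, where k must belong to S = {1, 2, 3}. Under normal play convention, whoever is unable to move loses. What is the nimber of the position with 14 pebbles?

n :  0  1  2  3  4  5  6  7  8  9 10 11 12 13 14
G :  0  1  2  3  0  1  2  3  0  1  2  3  0  1  2

2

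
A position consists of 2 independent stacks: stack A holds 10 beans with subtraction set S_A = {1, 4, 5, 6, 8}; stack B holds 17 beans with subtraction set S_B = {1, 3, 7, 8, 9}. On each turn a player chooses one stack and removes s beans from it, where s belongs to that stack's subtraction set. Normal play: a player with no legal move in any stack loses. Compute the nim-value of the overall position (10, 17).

0

Stack A, S = {1, 4, 5, 6, 8}:
G(0) = 0
G(1) = mex{0} = 1
G(2) = mex{1} = 0
G(3) = mex{0} = 1
G(4) = mex{1,0} = 2
G(5) = mex{2,1,0} = 3
G(6) = mex{3,0,1,0} = 2
G(7) = mex{2,1,0,1} = 3
G(8) = mex{3,2,1,0,0} = 4
G(9) = mex{4,3,2,1,1} = 0
G(10) = mex{0,2,3,2,0} = 1
G_A(10) = 1.
Stack B, S = {1, 3, 7, 8, 9}:
G(0) = 0
G(1) = mex{0} = 1
G(2) = mex{1} = 0
G(3) = mex{0,0} = 1
G(4) = mex{1,1} = 0
G(5) = mex{0,0} = 1
G(6) = mex{1,1} = 0
G(7) = mex{0,0,0} = 1
G(8) = mex{1,1,1,0} = 2
G(9) = mex{2,0,0,1,0} = 3
G(10) = mex{3,1,1,0,1} = 2
G(11) = mex{2,2,0,1,0} = 3
G(12) = mex{3,3,1,0,1} = 2
G(13) = mex{2,2,0,1,0} = 3
G(14) = mex{3,3,1,0,1} = 2
G(15) = mex{2,2,2,1,0} = 3
G(16) = mex{3,3,3,2,1} = 0
G(17) = mex{0,2,2,3,2} = 1
G_B(17) = 1.
Combined Grundy value = 1 ⊕ 1 = 0.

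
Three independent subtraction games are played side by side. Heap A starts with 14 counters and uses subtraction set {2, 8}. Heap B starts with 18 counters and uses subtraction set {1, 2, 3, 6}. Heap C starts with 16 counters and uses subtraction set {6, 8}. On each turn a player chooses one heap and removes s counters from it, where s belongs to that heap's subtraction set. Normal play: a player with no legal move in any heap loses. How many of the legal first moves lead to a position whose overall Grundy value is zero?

2

Heap A, S = {2, 8}:
n :  0  1  2  3  4  5  6  7  8  9 10 11 12 13 14
G :  0  0  1  1  0  0  1  1  2  2  0  0  1  1  0
G_A(14) = 0.
Heap B, S = {1, 2, 3, 6}:
n :  0  1  2  3  4  5  6  7  8  9 10 11 12 13 14 15 16 17 18
G :  0  1  2  3  0  1  2  3  0  1  2  3  0  1  2  3  0  1  2
G_B(18) = 2.
Heap C, S = {6, 8}:
G(0) = 0
G(1) = mex{} = 0
G(2) = mex{} = 0
G(3) = mex{} = 0
G(4) = mex{} = 0
G(5) = mex{} = 0
G(6) = mex{0} = 1
G(7) = mex{0} = 1
G(8) = mex{0,0} = 1
G(9) = mex{0,0} = 1
G(10) = mex{0,0} = 1
G(11) = mex{0,0} = 1
G(12) = mex{1,0} = 2
G(13) = mex{1,0} = 2
G(14) = mex{1,1} = 0
G(15) = mex{1,1} = 0
G(16) = mex{1,1} = 0
G_C(16) = 0.
Combined Grundy value = 0 ⊕ 2 ⊕ 0 = 2.
A winning move leaves total XOR = 0, i.e. changes one component's Grundy value g to g ⊕ X where X is the current total.
Heap A: need g' = 0⊕2 = 2. Options: 14−2→G=1, 14−8→G=1. Hits: 0.
Heap B: need g' = 2⊕2 = 0. Options: 18−1→G=1, 18−2→G=0, 18−3→G=3, 18−6→G=0. Hits: 2.
Heap C: need g' = 0⊕2 = 2. Options: 16−6→G=1, 16−8→G=1. Hits: 0.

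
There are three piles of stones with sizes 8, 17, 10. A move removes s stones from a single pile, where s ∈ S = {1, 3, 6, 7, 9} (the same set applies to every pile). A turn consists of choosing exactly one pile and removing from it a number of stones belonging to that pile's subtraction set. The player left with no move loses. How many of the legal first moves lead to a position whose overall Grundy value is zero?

All piles use S = {1, 3, 6, 7, 9}:
G(0) = 0
G(1) = mex{0} = 1
G(2) = mex{1} = 0
G(3) = mex{0,0} = 1
G(4) = mex{1,1} = 0
G(5) = mex{0,0} = 1
G(6) = mex{1,1,0} = 2
G(7) = mex{2,0,1,0} = 3
G(8) = mex{3,1,0,1} = 2
G(9) = mex{2,2,1,0,0} = 3
G(10) = mex{3,3,0,1,1} = 2
G(11) = mex{2,2,1,0,0} = 3
G(12) = mex{3,3,2,1,1} = 0
G(13) = mex{0,2,3,2,0} = 1
G(14) = mex{1,3,2,3,1} = 0
G(15) = mex{0,0,3,2,2} = 1
G(16) = mex{1,1,2,3,3} = 0
G(17) = mex{0,0,3,2,2} = 1
Pile A: G(8) = 2.
Pile B: G(17) = 1.
Pile C: G(10) = 2.
Combined Grundy value = 2 ⊕ 1 ⊕ 2 = 1.
A winning move leaves total XOR = 0, i.e. changes one component's Grundy value g to g ⊕ X where X is the current total.
Pile A: need g' = 2⊕1 = 3. Options: 8−1→G=3, 8−3→G=1, 8−6→G=0, 8−7→G=1. Hits: 1.
Pile B: need g' = 1⊕1 = 0. Options: 17−1→G=0, 17−3→G=0, 17−6→G=3, 17−7→G=2, 17−9→G=2. Hits: 2.
Pile C: need g' = 2⊕1 = 3. Options: 10−1→G=3, 10−3→G=3, 10−6→G=0, 10−7→G=1, 10−9→G=1. Hits: 2.

5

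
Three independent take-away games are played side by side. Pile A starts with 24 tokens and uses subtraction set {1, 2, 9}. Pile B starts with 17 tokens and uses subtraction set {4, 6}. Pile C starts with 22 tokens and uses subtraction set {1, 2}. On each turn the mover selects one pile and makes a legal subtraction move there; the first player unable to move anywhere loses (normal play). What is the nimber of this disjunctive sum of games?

Pile A, S = {1, 2, 9}:
n :  0  1  2  3  4  5  6  7  8  9 10 11 12 13 14 15 16 17 18 19 20 21 22 23 24
G :  0  1  2  0  1  2  0  1  2  3  0  1  2  0  1  2  0  1  2  3  0  1  2  0  1
G_A(24) = 1.
Pile B, S = {4, 6}:
G(0) = 0
G(1) = mex{} = 0
G(2) = mex{} = 0
G(3) = mex{} = 0
G(4) = mex{0} = 1
G(5) = mex{0} = 1
G(6) = mex{0,0} = 1
G(7) = mex{0,0} = 1
G(8) = mex{1,0} = 2
G(9) = mex{1,0} = 2
G(10) = mex{1,1} = 0
G(11) = mex{1,1} = 0
G(12) = mex{2,1} = 0
G(13) = mex{2,1} = 0
G(14) = mex{0,2} = 1
G(15) = mex{0,2} = 1
G(16) = mex{0,0} = 1
G(17) = mex{0,0} = 1
G_B(17) = 1.
Pile C, S = {1, 2}:
G(0) = 0
G(1) = mex{0} = 1
G(2) = mex{1,0} = 2
G(3) = mex{2,1} = 0
G(4) = mex{0,2} = 1
G(5) = mex{1,0} = 2
G(6) = mex{2,1} = 0
G(7) = mex{0,2} = 1
G(8) = mex{1,0} = 2
G(9) = mex{2,1} = 0
G(10) = mex{0,2} = 1
G(11) = mex{1,0} = 2
G(12) = mex{2,1} = 0
G(13) = mex{0,2} = 1
G(14) = mex{1,0} = 2
G(15) = mex{2,1} = 0
G(16) = mex{0,2} = 1
G(17) = mex{1,0} = 2
G(18) = mex{2,1} = 0
G(19) = mex{0,2} = 1
G(20) = mex{1,0} = 2
G(21) = mex{2,1} = 0
G(22) = mex{0,2} = 1
G_C(22) = 1.
Combined Grundy value = 1 ⊕ 1 ⊕ 1 = 1.

1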